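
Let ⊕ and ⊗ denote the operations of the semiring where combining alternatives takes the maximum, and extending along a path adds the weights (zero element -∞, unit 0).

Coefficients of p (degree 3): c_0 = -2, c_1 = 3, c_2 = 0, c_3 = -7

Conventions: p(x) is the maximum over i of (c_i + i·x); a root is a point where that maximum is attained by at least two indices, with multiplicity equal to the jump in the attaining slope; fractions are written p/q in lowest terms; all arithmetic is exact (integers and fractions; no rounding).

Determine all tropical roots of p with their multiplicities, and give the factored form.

hull edge (i=0, c=-2) to (i=1, c=3): slope 5, span 1
hull edge (i=1, c=3) to (i=2, c=0): slope -3, span 1
hull edge (i=2, c=0) to (i=3, c=-7): slope -7, span 1
Factored form: p(x) = -7 ⊗ (x ⊕ (-5)) ⊗ (x ⊕ 3) ⊗ (x ⊕ 7)
Answer: roots = -5 (mult 1), 3 (mult 1), 7 (mult 1)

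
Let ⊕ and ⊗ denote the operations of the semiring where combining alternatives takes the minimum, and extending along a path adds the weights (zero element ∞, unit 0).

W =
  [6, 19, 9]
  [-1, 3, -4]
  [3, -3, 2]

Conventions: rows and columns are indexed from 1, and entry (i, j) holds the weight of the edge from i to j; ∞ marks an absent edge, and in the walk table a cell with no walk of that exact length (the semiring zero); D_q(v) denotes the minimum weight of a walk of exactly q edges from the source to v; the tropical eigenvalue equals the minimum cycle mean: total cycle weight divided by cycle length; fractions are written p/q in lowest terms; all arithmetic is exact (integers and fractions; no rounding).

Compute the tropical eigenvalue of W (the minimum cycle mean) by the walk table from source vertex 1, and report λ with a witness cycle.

q=0: [0, ∞, ∞]
q=1: [6, 19, 9]
q=2: [12, 6, 11]
q=3: [5, 8, 2]
Optimal cycle mean attained by: cycle 2->3->2, total (-4) + (-3), length 2.
Answer: λ = -7/2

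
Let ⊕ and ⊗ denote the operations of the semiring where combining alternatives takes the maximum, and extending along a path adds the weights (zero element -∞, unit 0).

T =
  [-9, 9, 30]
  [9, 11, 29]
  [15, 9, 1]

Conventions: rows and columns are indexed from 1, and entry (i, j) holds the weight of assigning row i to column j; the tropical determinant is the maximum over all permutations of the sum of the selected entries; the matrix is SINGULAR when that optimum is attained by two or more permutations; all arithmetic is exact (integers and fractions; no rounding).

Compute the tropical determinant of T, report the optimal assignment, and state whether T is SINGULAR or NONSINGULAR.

σ = (1, 2, 3): (-9) + 11 + 1 = 3
σ = (1, 3, 2): (-9) + 29 + 9 = 29
σ = (2, 1, 3): 9 + 9 + 1 = 19
σ = (2, 3, 1): 9 + 29 + 15 = 53
σ = (3, 1, 2): 30 + 9 + 9 = 48
σ = (3, 2, 1): 30 + 11 + 15 = 56
Optimal value attained by: σ = (3, 2, 1).
Answer: det⊕(T) = 56; verdict: NONSINGULAR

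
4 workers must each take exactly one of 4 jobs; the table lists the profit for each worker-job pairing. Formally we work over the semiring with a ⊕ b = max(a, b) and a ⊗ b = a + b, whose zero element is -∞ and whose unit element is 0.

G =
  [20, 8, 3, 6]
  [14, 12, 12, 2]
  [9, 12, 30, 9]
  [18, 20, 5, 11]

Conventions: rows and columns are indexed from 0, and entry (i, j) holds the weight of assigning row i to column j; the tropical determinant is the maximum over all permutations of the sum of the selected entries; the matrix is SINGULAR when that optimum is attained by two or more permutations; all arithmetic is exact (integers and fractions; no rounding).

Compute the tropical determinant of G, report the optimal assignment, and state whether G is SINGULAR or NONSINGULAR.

σ = (0, 1, 2, 3): 20 + 12 + 30 + 11 = 73
σ = (0, 1, 3, 2): 20 + 12 + 9 + 5 = 46
σ = (0, 2, 1, 3): 20 + 12 + 12 + 11 = 55
σ = (0, 2, 3, 1): 20 + 12 + 9 + 20 = 61
σ = (0, 3, 1, 2): 20 + 2 + 12 + 5 = 39
σ = (0, 3, 2, 1): 20 + 2 + 30 + 20 = 72
σ = (1, 0, 2, 3): 8 + 14 + 30 + 11 = 63
σ = (1, 0, 3, 2): 8 + 14 + 9 + 5 = 36
σ = (1, 2, 0, 3): 8 + 12 + 9 + 11 = 40
σ = (1, 2, 3, 0): 8 + 12 + 9 + 18 = 47
σ = (1, 3, 0, 2): 8 + 2 + 9 + 5 = 24
σ = (1, 3, 2, 0): 8 + 2 + 30 + 18 = 58
σ = (2, 0, 1, 3): 3 + 14 + 12 + 11 = 40
σ = (2, 0, 3, 1): 3 + 14 + 9 + 20 = 46
σ = (2, 1, 0, 3): 3 + 12 + 9 + 11 = 35
σ = (2, 1, 3, 0): 3 + 12 + 9 + 18 = 42
σ = (2, 3, 0, 1): 3 + 2 + 9 + 20 = 34
σ = (2, 3, 1, 0): 3 + 2 + 12 + 18 = 35
σ = (3, 0, 1, 2): 6 + 14 + 12 + 5 = 37
σ = (3, 0, 2, 1): 6 + 14 + 30 + 20 = 70
σ = (3, 1, 0, 2): 6 + 12 + 9 + 5 = 32
σ = (3, 1, 2, 0): 6 + 12 + 30 + 18 = 66
σ = (3, 2, 0, 1): 6 + 12 + 9 + 20 = 47
σ = (3, 2, 1, 0): 6 + 12 + 12 + 18 = 48
Optimal value attained by: σ = (0, 1, 2, 3).
Answer: det⊕(G) = 73; verdict: NONSINGULAR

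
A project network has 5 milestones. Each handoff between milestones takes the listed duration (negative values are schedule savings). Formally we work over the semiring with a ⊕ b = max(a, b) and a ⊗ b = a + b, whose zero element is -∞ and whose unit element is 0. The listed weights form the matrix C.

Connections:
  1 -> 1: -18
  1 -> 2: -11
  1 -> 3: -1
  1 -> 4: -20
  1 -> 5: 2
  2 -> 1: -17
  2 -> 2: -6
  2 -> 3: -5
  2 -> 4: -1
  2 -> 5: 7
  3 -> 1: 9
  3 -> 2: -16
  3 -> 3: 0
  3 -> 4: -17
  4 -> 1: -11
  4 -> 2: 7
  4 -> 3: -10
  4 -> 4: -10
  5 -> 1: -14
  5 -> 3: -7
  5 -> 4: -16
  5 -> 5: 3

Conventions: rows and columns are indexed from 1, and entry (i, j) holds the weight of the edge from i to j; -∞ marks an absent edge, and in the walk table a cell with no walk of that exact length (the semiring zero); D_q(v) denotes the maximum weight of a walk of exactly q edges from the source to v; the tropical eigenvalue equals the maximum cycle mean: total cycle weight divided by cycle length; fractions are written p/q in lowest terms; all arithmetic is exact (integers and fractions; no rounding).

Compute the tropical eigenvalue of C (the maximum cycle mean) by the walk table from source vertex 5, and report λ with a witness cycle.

q=0: [-∞, -∞, -∞, -∞, 0]
q=1: [-14, -∞, -7, -16, 3]
q=2: [2, -9, -4, -13, 6]
q=3: [5, -6, 1, -10, 9]
q=4: [10, -3, 4, -7, 12]
q=5: [13, 0, 9, -4, 15]
Optimal cycle mean attained by: cycle 1->3->1, total (-1) + 9, length 2.
Answer: λ = 4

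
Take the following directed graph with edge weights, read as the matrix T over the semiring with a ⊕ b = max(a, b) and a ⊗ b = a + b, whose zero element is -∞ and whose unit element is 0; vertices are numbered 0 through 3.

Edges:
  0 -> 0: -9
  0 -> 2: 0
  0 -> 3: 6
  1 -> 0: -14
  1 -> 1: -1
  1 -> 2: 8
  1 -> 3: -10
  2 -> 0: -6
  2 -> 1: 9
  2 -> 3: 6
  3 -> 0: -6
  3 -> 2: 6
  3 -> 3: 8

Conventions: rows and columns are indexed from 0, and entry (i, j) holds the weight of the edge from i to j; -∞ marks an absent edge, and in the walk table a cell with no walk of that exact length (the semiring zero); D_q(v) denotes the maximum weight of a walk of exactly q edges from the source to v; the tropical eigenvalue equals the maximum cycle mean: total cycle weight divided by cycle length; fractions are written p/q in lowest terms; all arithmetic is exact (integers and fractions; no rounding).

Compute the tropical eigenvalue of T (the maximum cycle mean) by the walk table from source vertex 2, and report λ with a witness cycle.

q=0: [-∞, -∞, 0, -∞]
q=1: [-6, 9, -∞, 6]
q=2: [0, 8, 17, 14]
q=3: [11, 26, 20, 23]
q=4: [17, 29, 34, 31]
Optimal cycle mean attained by: cycle 1->2->1, total 8 + 9, length 2.
Answer: λ = 17/2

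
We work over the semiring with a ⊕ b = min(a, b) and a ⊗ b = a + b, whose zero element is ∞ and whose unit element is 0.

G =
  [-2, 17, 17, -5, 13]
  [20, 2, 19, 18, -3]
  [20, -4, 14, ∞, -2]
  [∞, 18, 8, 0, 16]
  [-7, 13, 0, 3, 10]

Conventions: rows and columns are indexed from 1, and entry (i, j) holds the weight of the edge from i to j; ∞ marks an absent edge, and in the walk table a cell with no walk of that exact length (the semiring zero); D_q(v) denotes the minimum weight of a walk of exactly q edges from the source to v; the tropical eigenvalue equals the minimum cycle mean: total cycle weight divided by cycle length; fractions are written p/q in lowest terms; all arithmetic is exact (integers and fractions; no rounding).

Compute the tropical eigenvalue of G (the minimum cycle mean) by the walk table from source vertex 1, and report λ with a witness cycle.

q=0: [0, ∞, ∞, ∞, ∞]
q=1: [-2, 17, 17, -5, 13]
q=2: [-4, 13, 3, -7, 11]
q=3: [-6, -1, 1, -9, 1]
q=4: [-8, -3, -1, -11, -4]
q=5: [-11, -5, -4, -13, -6]
Optimal cycle mean attained by: cycle 2->5->3->2, total (-3) + 0 + (-4), length 3.
Answer: λ = -7/3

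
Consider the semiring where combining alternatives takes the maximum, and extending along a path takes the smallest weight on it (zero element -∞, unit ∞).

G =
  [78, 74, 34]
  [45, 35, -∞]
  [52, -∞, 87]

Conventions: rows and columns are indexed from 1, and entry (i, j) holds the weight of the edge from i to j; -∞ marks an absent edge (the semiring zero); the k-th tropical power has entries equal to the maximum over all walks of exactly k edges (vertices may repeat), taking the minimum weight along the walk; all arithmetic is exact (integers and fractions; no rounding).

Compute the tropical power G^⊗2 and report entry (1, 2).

G^⊗2:
  [78, 74, 34]
  [45, 45, 34]
  [52, 52, 87]
Key observation: the optimum is the walk 1->1->2, with weight 78 min 74 = 74.
Optimal value attained by: walk 1->1->2.
Answer: (G^⊗2)[1][2] = 74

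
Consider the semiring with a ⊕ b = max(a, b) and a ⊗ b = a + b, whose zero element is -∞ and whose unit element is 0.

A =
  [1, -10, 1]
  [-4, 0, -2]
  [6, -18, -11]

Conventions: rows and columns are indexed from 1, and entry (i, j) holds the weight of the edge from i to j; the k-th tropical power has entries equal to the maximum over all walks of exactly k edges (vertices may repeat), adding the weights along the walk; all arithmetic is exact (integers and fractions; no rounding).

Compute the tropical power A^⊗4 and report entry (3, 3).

A^⊗2:
  [7, -9, 2]
  [4, 0, -2]
  [7, -4, 7]
A^⊗3:
  [8, -3, 8]
  [5, 0, 5]
  [13, -3, 8]
A^⊗4:
  [14, -2, 9]
  [11, 0, 6]
  [14, 3, 14]
Key observation: the optimum is the walk 3->1->3->1->3, with weight 6 + 1 + 6 + 1 = 14.
Optimal value attained by: walk 3->1->3->1->3.
Answer: (A^⊗4)[3][3] = 14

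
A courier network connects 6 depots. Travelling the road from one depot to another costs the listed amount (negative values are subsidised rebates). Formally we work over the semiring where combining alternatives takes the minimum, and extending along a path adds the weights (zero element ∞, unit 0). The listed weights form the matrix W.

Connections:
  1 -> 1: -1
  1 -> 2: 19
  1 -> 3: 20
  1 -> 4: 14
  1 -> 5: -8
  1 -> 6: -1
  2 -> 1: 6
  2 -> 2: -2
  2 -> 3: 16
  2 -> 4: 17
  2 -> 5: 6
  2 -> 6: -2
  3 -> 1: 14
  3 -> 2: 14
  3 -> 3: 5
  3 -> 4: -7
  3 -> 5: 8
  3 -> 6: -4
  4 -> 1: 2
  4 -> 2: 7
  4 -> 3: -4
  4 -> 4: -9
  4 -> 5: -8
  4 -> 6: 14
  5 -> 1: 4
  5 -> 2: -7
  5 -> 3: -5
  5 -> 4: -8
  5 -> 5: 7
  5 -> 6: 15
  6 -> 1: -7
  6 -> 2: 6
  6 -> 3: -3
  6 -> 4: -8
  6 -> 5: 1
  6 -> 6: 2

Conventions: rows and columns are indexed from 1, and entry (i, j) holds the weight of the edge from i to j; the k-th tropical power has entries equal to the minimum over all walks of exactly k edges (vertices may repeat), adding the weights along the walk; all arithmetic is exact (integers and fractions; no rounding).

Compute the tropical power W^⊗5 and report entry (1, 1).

W^⊗2:
  [-8, -15, -13, -16, -9, -2]
  [-9, -4, -5, -10, -2, -4]
  [-11, 0, -11, -16, -15, -2]
  [-7, -15, -13, -18, -17, -8]
  [-6, -9, -12, -17, -16, -9]
  [-8, -6, -12, -17, -16, -8]
W^⊗3:
  [-14, -17, -20, -25, -24, -17]
  [-11, -9, -14, -19, -18, -10]
  [-14, -22, -20, -25, -24, -15]
  [-16, -24, -22, -27, -26, -17]
  [-16, -23, -21, -26, -25, -16]
  [-15, -23, -21, -26, -25, -16]
W^⊗4:
  [-24, -31, -29, -34, -33, -24]
  [-17, -25, -23, -28, -27, -18]
  [-23, -31, -29, -34, -33, -24]
  [-25, -33, -31, -36, -35, -26]
  [-24, -32, -30, -35, -34, -25]
  [-24, -32, -30, -35, -34, -25]
W^⊗5:
  [-32, -40, -38, -43, -42, -33]
  [-26, -34, -32, -37, -36, -27]
  [-32, -40, -38, -43, -42, -33]
  [-34, -42, -40, -45, -44, -35]
  [-33, -41, -39, -44, -43, -34]
  [-33, -41, -39, -44, -43, -34]
Key observation: the optimum is the walk 1->5->4->4->4->1, with weight (-8) + (-8) + (-9) + (-9) + 2 = -32.
Optimal value attained by: walk 1->5->4->4->4->1.
Answer: (W^⊗5)[1][1] = -32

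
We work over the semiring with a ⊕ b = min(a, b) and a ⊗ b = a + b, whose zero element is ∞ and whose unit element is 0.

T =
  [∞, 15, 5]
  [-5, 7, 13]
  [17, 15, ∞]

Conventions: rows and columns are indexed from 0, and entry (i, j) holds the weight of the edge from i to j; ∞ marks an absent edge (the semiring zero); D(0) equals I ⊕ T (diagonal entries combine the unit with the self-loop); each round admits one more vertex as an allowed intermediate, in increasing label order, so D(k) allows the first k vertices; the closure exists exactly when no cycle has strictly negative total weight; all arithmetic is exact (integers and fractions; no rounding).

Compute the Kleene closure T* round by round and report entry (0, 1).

D(0):
  [0, 15, 5]
  [-5, 0, 13]
  [17, 15, 0]
D(1):
  [0, 15, 5]
  [-5, 0, 0]
  [17, 15, 0]
D(2):
  [0, 15, 5]
  [-5, 0, 0]
  [10, 15, 0]
D(3):
  [0, 15, 5]
  [-5, 0, 0]
  [10, 15, 0]
Answer: T*[0][1] = 15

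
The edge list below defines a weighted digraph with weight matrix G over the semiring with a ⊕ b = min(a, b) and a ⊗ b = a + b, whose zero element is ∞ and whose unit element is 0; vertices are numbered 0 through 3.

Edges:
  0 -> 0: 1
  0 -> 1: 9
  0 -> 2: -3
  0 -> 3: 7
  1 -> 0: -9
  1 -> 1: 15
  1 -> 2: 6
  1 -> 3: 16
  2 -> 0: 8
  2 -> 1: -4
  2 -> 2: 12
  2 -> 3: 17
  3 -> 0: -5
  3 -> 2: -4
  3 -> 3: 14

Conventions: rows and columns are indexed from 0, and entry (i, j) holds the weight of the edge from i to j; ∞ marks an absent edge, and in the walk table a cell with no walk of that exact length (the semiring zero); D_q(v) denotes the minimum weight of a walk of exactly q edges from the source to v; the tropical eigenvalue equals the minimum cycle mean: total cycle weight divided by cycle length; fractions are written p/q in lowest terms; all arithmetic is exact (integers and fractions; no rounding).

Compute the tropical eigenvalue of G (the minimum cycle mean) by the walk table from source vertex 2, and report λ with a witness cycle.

q=0: [∞, ∞, 0, ∞]
q=1: [8, -4, 12, 17]
q=2: [-13, 8, 2, 12]
q=3: [-12, -4, -16, -6]
q=4: [-13, -20, -15, -5]
Optimal cycle mean attained by: cycle 0->2->1->0, total (-3) + (-4) + (-9), length 3.
Answer: λ = -16/3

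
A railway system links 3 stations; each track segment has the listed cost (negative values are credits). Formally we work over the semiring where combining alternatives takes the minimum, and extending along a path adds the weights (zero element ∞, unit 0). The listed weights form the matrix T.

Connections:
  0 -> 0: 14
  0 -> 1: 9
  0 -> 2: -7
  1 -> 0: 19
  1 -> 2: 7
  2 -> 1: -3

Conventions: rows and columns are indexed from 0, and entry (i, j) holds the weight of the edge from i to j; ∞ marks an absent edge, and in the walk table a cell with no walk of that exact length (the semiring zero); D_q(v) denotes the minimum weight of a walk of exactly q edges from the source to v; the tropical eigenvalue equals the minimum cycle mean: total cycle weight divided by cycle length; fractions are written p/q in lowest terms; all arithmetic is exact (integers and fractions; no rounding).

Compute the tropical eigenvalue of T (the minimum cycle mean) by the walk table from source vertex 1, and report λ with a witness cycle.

q=0: [∞, 0, ∞]
q=1: [19, ∞, 7]
q=2: [33, 4, 12]
q=3: [23, 9, 11]
Optimal cycle mean attained by: cycle 1->2->1, total 7 + (-3), length 2.
Answer: λ = 2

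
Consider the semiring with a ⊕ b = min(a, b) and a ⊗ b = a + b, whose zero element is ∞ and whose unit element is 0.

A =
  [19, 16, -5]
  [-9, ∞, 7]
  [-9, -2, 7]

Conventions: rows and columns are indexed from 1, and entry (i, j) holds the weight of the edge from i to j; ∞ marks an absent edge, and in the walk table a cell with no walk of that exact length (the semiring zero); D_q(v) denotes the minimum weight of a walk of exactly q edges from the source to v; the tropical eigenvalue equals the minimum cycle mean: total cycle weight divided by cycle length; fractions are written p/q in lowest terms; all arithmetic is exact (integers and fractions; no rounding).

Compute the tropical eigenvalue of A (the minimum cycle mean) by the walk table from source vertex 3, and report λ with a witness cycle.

q=0: [∞, ∞, 0]
q=1: [-9, -2, 7]
q=2: [-11, 5, -14]
q=3: [-23, -16, -16]
Optimal cycle mean attained by: cycle 1->3->1, total (-5) + (-9), length 2.
Answer: λ = -7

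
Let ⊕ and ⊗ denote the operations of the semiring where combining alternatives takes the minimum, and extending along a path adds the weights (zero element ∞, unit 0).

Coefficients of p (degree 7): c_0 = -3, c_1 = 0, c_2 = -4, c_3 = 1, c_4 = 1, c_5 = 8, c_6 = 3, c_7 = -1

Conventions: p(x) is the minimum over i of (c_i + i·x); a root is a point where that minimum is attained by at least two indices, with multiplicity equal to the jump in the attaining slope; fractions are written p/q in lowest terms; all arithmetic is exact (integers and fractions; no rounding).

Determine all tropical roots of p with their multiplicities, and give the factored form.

hull edge (i=0, c=-3) to (i=2, c=-4): slope -1/2, span 2
hull edge (i=2, c=-4) to (i=7, c=-1): slope 3/5, span 5
Factored form: p(x) = -1 ⊗ (x ⊕ (-3/5)) ⊗ (x ⊕ (-3/5)) ⊗ (x ⊕ (-3/5)) ⊗ (x ⊕ (-3/5)) ⊗ (x ⊕ (-3/5)) ⊗ (x ⊕ 1/2) ⊗ (x ⊕ 1/2)
Answer: roots = -3/5 (mult 5), 1/2 (mult 2)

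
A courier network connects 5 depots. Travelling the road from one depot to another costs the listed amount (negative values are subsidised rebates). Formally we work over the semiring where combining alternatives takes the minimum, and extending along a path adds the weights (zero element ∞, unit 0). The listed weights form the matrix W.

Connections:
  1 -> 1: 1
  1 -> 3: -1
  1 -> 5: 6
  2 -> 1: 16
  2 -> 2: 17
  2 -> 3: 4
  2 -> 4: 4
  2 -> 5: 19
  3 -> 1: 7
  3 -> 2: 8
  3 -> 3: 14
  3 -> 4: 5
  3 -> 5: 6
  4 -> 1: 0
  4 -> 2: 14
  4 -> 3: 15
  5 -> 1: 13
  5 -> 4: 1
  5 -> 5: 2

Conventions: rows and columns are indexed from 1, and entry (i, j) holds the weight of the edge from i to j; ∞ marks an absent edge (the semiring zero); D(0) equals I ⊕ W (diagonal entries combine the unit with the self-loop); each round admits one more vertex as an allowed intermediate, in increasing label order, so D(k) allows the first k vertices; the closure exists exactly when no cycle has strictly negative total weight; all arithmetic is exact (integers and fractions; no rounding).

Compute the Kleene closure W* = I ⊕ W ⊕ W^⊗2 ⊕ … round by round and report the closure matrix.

D(0):
  [0, ∞, -1, ∞, 6]
  [16, 0, 4, 4, 19]
  [7, 8, 0, 5, 6]
  [0, 14, 15, 0, ∞]
  [13, ∞, ∞, 1, 0]
D(1):
  [0, ∞, -1, ∞, 6]
  [16, 0, 4, 4, 19]
  [7, 8, 0, 5, 6]
  [0, 14, -1, 0, 6]
  [13, ∞, 12, 1, 0]
D(2):
  [0, ∞, -1, ∞, 6]
  [16, 0, 4, 4, 19]
  [7, 8, 0, 5, 6]
  [0, 14, -1, 0, 6]
  [13, ∞, 12, 1, 0]
D(3):
  [0, 7, -1, 4, 5]
  [11, 0, 4, 4, 10]
  [7, 8, 0, 5, 6]
  [0, 7, -1, 0, 5]
  [13, 20, 12, 1, 0]
D(4):
  [0, 7, -1, 4, 5]
  [4, 0, 3, 4, 9]
  [5, 8, 0, 5, 6]
  [0, 7, -1, 0, 5]
  [1, 8, 0, 1, 0]
D(5):
  [0, 7, -1, 4, 5]
  [4, 0, 3, 4, 9]
  [5, 8, 0, 5, 6]
  [0, 7, -1, 0, 5]
  [1, 8, 0, 1, 0]
Answer: W* = [[0, 7, -1, 4, 5], [4, 0, 3, 4, 9], [5, 8, 0, 5, 6], [0, 7, -1, 0, 5], [1, 8, 0, 1, 0]]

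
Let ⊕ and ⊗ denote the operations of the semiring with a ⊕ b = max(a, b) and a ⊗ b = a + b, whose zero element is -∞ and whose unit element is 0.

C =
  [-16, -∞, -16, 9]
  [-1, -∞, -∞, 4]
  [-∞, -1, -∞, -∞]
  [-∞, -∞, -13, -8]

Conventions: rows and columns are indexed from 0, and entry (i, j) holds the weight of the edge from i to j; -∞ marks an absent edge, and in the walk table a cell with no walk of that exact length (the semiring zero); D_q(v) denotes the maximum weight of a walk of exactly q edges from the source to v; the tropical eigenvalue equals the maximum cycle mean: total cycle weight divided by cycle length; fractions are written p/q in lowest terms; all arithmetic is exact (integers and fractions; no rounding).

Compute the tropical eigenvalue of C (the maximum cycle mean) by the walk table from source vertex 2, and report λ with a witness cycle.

q=0: [-∞, -∞, 0, -∞]
q=1: [-∞, -1, -∞, -∞]
q=2: [-2, -∞, -∞, 3]
q=3: [-18, -∞, -10, 7]
q=4: [-34, -11, -6, -1]
Optimal cycle mean attained by: cycle 0->3->2->1->0, total 9 + (-13) + (-1) + (-1), length 4.
Answer: λ = -3/2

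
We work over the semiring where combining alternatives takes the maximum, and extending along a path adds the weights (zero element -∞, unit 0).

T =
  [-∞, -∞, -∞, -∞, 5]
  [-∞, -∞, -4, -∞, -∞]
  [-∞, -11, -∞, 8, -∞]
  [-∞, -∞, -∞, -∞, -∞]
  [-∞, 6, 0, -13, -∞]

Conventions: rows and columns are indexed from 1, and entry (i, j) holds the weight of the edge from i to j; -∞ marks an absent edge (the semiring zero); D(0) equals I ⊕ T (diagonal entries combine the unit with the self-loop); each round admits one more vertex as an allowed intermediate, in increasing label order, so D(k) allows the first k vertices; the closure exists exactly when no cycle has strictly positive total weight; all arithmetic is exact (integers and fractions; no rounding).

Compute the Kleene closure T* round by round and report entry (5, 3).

D(0):
  [0, -∞, -∞, -∞, 5]
  [-∞, 0, -4, -∞, -∞]
  [-∞, -11, 0, 8, -∞]
  [-∞, -∞, -∞, 0, -∞]
  [-∞, 6, 0, -13, 0]
D(1):
  [0, -∞, -∞, -∞, 5]
  [-∞, 0, -4, -∞, -∞]
  [-∞, -11, 0, 8, -∞]
  [-∞, -∞, -∞, 0, -∞]
  [-∞, 6, 0, -13, 0]
D(2):
  [0, -∞, -∞, -∞, 5]
  [-∞, 0, -4, -∞, -∞]
  [-∞, -11, 0, 8, -∞]
  [-∞, -∞, -∞, 0, -∞]
  [-∞, 6, 2, -13, 0]
D(3):
  [0, -∞, -∞, -∞, 5]
  [-∞, 0, -4, 4, -∞]
  [-∞, -11, 0, 8, -∞]
  [-∞, -∞, -∞, 0, -∞]
  [-∞, 6, 2, 10, 0]
D(4):
  [0, -∞, -∞, -∞, 5]
  [-∞, 0, -4, 4, -∞]
  [-∞, -11, 0, 8, -∞]
  [-∞, -∞, -∞, 0, -∞]
  [-∞, 6, 2, 10, 0]
D(5):
  [0, 11, 7, 15, 5]
  [-∞, 0, -4, 4, -∞]
  [-∞, -11, 0, 8, -∞]
  [-∞, -∞, -∞, 0, -∞]
  [-∞, 6, 2, 10, 0]
Answer: T*[5][3] = 2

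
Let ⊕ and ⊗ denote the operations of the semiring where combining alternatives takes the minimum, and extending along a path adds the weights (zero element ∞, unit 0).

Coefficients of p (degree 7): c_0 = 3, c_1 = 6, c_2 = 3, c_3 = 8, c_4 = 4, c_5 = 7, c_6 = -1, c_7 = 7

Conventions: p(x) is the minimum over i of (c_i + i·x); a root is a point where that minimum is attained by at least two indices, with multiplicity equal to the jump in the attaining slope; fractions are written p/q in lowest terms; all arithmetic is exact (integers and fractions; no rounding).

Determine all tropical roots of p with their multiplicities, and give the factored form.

hull edge (i=0, c=3) to (i=6, c=-1): slope -2/3, span 6
hull edge (i=6, c=-1) to (i=7, c=7): slope 8, span 1
Factored form: p(x) = 7 ⊗ (x ⊕ (-8)) ⊗ (x ⊕ 2/3) ⊗ (x ⊕ 2/3) ⊗ (x ⊕ 2/3) ⊗ (x ⊕ 2/3) ⊗ (x ⊕ 2/3) ⊗ (x ⊕ 2/3)
Answer: roots = -8 (mult 1), 2/3 (mult 6)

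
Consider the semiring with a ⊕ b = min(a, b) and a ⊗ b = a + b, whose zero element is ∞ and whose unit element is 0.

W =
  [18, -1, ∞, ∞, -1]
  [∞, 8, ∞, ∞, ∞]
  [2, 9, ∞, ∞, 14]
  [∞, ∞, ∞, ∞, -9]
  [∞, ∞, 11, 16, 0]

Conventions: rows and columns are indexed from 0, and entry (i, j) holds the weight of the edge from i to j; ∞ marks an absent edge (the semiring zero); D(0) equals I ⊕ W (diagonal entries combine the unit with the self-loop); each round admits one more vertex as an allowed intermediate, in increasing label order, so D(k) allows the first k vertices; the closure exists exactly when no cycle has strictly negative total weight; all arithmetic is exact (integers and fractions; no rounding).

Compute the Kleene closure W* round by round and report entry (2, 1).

D(0):
  [0, -1, ∞, ∞, -1]
  [∞, 0, ∞, ∞, ∞]
  [2, 9, 0, ∞, 14]
  [∞, ∞, ∞, 0, -9]
  [∞, ∞, 11, 16, 0]
D(1):
  [0, -1, ∞, ∞, -1]
  [∞, 0, ∞, ∞, ∞]
  [2, 1, 0, ∞, 1]
  [∞, ∞, ∞, 0, -9]
  [∞, ∞, 11, 16, 0]
D(2):
  [0, -1, ∞, ∞, -1]
  [∞, 0, ∞, ∞, ∞]
  [2, 1, 0, ∞, 1]
  [∞, ∞, ∞, 0, -9]
  [∞, ∞, 11, 16, 0]
D(3):
  [0, -1, ∞, ∞, -1]
  [∞, 0, ∞, ∞, ∞]
  [2, 1, 0, ∞, 1]
  [∞, ∞, ∞, 0, -9]
  [13, 12, 11, 16, 0]
D(4):
  [0, -1, ∞, ∞, -1]
  [∞, 0, ∞, ∞, ∞]
  [2, 1, 0, ∞, 1]
  [∞, ∞, ∞, 0, -9]
  [13, 12, 11, 16, 0]
D(5):
  [0, -1, 10, 15, -1]
  [∞, 0, ∞, ∞, ∞]
  [2, 1, 0, 17, 1]
  [4, 3, 2, 0, -9]
  [13, 12, 11, 16, 0]
Answer: W*[2][1] = 1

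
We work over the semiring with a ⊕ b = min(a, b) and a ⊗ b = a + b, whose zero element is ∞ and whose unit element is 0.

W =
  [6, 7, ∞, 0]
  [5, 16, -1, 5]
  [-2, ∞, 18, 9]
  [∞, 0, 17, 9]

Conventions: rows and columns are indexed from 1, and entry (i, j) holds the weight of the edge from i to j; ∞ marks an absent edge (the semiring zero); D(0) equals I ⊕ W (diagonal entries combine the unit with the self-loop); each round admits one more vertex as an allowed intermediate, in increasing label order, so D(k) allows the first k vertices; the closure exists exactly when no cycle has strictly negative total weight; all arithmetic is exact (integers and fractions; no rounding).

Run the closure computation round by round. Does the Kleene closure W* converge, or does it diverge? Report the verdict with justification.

D(0):
  [0, 7, ∞, 0]
  [5, 0, -1, 5]
  [-2, ∞, 0, 9]
  [∞, 0, 17, 0]
D(1):
  [0, 7, ∞, 0]
  [5, 0, -1, 5]
  [-2, 5, 0, -2]
  [∞, 0, 17, 0]
D(2):
  [0, 7, 6, 0]
  [5, 0, -1, 5]
  [-2, 5, 0, -2]
  [5, 0, -1, 0]
Detection: at round 3, diagonal entry (4, 4) turns strictly negative.
Key observation: the cycle 4->2->3->1->4 has total weight 0 + (-1) + (-2) + 0, which is strictly negative.
Answer: DIVERGES — negative cycle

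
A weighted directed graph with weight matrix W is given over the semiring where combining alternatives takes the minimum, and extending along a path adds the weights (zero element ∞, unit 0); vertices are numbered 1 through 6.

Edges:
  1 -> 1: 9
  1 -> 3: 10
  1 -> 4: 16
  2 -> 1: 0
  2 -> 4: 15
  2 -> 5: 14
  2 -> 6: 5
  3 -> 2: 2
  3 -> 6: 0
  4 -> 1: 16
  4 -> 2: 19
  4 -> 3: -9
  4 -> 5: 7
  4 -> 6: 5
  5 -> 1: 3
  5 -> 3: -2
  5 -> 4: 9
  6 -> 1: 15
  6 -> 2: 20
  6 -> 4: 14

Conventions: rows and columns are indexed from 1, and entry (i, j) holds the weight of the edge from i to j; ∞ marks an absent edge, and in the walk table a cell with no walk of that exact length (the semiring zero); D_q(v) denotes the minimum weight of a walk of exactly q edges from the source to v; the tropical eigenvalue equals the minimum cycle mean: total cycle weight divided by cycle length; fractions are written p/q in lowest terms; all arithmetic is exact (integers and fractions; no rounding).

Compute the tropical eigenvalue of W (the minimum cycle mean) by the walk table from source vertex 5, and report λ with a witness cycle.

q=0: [∞, ∞, ∞, ∞, 0, ∞]
q=1: [3, ∞, -2, 9, ∞, ∞]
q=2: [12, 0, 0, 19, 16, -2]
q=3: [0, 2, 10, 12, 14, 0]
q=4: [2, 12, 3, 14, 16, 7]
q=5: [11, 5, 5, 18, 21, 3]
q=6: [5, 7, 9, 17, 19, 5]
Optimal cycle mean attained by: cycle 3->6->4->3, total 0 + 14 + (-9), length 3.
Answer: λ = 5/3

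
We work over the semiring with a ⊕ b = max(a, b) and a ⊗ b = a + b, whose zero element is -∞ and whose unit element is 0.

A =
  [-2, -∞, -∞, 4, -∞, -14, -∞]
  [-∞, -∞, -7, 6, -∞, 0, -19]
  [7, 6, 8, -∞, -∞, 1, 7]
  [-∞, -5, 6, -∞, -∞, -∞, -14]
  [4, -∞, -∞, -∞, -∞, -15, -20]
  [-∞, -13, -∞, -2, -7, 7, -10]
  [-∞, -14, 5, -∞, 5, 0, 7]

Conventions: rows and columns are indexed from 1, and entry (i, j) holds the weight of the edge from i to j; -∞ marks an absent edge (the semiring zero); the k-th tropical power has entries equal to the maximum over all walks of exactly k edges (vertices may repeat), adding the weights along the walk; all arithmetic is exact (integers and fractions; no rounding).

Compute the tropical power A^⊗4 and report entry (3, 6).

A^⊗2:
  [-4, -1, 10, 2, -21, -7, -10]
  [0, 1, 12, -2, -7, 7, 0]
  [15, 14, 16, 12, 12, 9, 15]
  [13, 12, 14, 1, -9, 7, 13]
  [2, -28, -15, 8, -15, -8, -13]
  [-3, -6, 4, 5, 0, 14, -3]
  [12, 11, 13, -2, 12, 7, 14]
A^⊗3:
  [17, 16, 18, 5, -5, 11, 17]
  [19, 18, 20, 7, 5, 14, 19]
  [23, 22, 24, 20, 20, 17, 23]
  [21, 20, 22, 18, 18, 15, 21]
  [0, 3, 14, 6, -8, -1, -6]
  [11, 10, 12, 12, 7, 21, 11]
  [20, 19, 21, 17, 19, 14, 21]
A^⊗4:
  [25, 24, 26, 22, 22, 19, 25]
  [27, 26, 28, 24, 24, 21, 27]
  [31, 30, 32, 28, 28, 25, 31]
  [29, 28, 30, 26, 26, 23, 29]
  [21, 20, 22, 9, -1, 15, 21]
  [19, 18, 20, 19, 16, 28, 19]
  [28, 27, 29, 25, 26, 22, 28]
Key observation: the optimum is the walk 3->3->3->3->6, with weight 8 + 8 + 8 + 1 = 25.
Optimal value attained by: walk 3->3->3->3->6.
Answer: (A^⊗4)[3][6] = 25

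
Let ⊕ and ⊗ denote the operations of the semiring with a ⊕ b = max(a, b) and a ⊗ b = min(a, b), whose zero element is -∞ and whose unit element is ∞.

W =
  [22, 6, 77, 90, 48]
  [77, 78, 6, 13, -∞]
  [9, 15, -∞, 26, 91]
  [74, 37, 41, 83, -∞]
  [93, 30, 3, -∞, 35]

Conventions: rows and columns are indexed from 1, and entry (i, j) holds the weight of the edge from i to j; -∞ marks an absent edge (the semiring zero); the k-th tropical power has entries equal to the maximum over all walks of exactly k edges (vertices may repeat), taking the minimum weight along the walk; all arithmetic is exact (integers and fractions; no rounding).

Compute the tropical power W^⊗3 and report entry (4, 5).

W^⊗2:
  [74, 37, 41, 83, 77]
  [77, 78, 77, 77, 48]
  [91, 30, 26, 26, 35]
  [74, 37, 74, 83, 48]
  [35, 30, 77, 90, 48]
W^⊗3:
  [77, 37, 74, 83, 48]
  [77, 78, 77, 77, 77]
  [35, 30, 77, 90, 48]
  [74, 37, 74, 83, 74]
  [74, 37, 41, 83, 77]
Key observation: the optimum is the walk 4->1->3->5, with weight 74 min 77 min 91 = 74.
Optimal value attained by: walk 4->1->3->5.
Answer: (W^⊗3)[4][5] = 74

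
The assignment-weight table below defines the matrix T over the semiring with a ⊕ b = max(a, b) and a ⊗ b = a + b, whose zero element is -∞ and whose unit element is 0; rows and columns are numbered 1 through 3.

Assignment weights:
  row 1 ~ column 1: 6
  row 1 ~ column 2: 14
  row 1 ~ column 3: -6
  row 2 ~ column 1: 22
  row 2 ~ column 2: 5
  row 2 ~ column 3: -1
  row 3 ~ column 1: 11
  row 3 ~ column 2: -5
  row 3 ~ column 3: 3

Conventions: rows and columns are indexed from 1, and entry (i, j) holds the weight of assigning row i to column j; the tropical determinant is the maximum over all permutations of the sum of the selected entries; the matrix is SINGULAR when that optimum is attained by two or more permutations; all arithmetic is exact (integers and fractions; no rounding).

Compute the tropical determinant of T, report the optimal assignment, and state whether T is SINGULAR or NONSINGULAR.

σ = (1, 2, 3): 6 + 5 + 3 = 14
σ = (1, 3, 2): 6 + (-1) + (-5) = 0
σ = (2, 1, 3): 14 + 22 + 3 = 39
σ = (2, 3, 1): 14 + (-1) + 11 = 24
σ = (3, 1, 2): (-6) + 22 + (-5) = 11
σ = (3, 2, 1): (-6) + 5 + 11 = 10
Optimal value attained by: σ = (2, 1, 3).
Answer: det⊕(T) = 39; verdict: NONSINGULAR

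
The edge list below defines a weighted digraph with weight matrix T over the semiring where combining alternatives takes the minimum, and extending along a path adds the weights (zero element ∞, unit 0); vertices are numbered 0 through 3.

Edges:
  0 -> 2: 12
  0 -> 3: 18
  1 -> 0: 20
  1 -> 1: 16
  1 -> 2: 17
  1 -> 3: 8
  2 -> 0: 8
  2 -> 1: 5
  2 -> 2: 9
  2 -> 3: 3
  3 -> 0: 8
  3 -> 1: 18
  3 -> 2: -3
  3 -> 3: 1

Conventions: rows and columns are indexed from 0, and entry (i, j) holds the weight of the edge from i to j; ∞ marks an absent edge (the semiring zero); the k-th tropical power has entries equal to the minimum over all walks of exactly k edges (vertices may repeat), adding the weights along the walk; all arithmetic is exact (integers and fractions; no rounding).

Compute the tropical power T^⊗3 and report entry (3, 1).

T^⊗2:
  [20, 17, 15, 15]
  [16, 22, 5, 9]
  [11, 14, 0, 4]
  [5, 2, -2, 0]
T^⊗3:
  [23, 20, 12, 16]
  [13, 10, 6, 8]
  [8, 5, 1, 3]
  [6, 3, -3, 1]
Key observation: the optimum is the walk 3->3->2->1, with weight 1 + (-3) + 5 = 3.
Optimal value attained by: walk 3->3->2->1.
Answer: (T^⊗3)[3][1] = 3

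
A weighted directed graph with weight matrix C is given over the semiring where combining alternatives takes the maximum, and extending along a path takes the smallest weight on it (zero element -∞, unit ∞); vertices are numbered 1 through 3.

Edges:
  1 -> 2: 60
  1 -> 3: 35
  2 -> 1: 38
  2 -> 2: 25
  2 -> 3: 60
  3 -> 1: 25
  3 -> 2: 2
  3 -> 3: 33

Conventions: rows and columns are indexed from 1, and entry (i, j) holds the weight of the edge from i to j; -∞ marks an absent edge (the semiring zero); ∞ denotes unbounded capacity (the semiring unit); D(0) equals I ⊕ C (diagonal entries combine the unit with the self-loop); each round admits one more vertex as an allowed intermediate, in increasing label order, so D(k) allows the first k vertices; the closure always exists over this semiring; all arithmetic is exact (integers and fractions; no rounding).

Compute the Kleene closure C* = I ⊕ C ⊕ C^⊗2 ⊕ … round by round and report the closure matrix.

D(0):
  [∞, 60, 35]
  [38, ∞, 60]
  [25, 2, ∞]
D(1):
  [∞, 60, 35]
  [38, ∞, 60]
  [25, 25, ∞]
D(2):
  [∞, 60, 60]
  [38, ∞, 60]
  [25, 25, ∞]
D(3):
  [∞, 60, 60]
  [38, ∞, 60]
  [25, 25, ∞]
Answer: C* = [[∞, 60, 60], [38, ∞, 60], [25, 25, ∞]]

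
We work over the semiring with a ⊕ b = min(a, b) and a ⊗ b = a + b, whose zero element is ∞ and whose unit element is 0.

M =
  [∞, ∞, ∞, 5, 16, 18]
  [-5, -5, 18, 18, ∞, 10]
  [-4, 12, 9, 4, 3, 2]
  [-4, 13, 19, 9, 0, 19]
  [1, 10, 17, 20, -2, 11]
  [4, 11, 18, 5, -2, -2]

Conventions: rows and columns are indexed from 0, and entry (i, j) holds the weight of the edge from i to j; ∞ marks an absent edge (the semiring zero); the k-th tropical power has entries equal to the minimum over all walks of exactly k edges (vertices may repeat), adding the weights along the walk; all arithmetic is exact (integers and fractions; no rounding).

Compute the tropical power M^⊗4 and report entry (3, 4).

M^⊗2:
  [1, 18, 24, 14, 5, 16]
  [-10, -10, 13, 0, 8, 5]
  [0, 7, 18, 1, 0, 0]
  [1, 8, 17, 1, -2, 11]
  [-1, 5, 15, 6, -4, 9]
  [-1, 6, 15, 3, -4, -4]
M^⊗3:
  [6, 13, 22, 6, 3, 14]
  [-15, -15, 8, -5, 0, 0]
  [-3, 2, 17, 5, -2, -2]
  [-3, 3, 15, 6, -4, 9]
  [-3, 0, 13, 4, -6, 7]
  [-3, 1, 13, 1, -6, -6]
M^⊗4:
  [2, 8, 20, 11, 1, 12]
  [-20, -20, 3, -10, -5, -5]
  [-3, -3, 15, 2, -4, -4]
  [-3, -2, 13, 2, -6, 7]
  [-5, -5, 11, 2, -8, 5]
  [-5, -4, 11, -1, -8, -8]
Key observation: the optimum is the walk 3->4->4->4->4, with weight 0 + (-2) + (-2) + (-2) = -6.
Optimal value attained by: walk 3->4->4->4->4.
Answer: (M^⊗4)[3][4] = -6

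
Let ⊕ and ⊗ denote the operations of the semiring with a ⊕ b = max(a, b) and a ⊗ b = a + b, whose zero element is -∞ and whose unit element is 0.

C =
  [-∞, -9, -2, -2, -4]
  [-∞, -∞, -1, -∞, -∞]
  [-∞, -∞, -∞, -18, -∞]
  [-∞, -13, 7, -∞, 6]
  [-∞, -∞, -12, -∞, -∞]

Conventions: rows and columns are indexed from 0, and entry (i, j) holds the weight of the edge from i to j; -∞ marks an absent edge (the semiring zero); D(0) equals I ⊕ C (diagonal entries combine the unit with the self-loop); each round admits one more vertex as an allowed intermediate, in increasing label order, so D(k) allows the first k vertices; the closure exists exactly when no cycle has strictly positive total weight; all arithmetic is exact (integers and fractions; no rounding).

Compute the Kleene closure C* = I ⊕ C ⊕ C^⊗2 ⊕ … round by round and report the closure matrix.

D(0):
  [0, -9, -2, -2, -4]
  [-∞, 0, -1, -∞, -∞]
  [-∞, -∞, 0, -18, -∞]
  [-∞, -13, 7, 0, 6]
  [-∞, -∞, -12, -∞, 0]
D(1):
  [0, -9, -2, -2, -4]
  [-∞, 0, -1, -∞, -∞]
  [-∞, -∞, 0, -18, -∞]
  [-∞, -13, 7, 0, 6]
  [-∞, -∞, -12, -∞, 0]
D(2):
  [0, -9, -2, -2, -4]
  [-∞, 0, -1, -∞, -∞]
  [-∞, -∞, 0, -18, -∞]
  [-∞, -13, 7, 0, 6]
  [-∞, -∞, -12, -∞, 0]
D(3):
  [0, -9, -2, -2, -4]
  [-∞, 0, -1, -19, -∞]
  [-∞, -∞, 0, -18, -∞]
  [-∞, -13, 7, 0, 6]
  [-∞, -∞, -12, -30, 0]
D(4):
  [0, -9, 5, -2, 4]
  [-∞, 0, -1, -19, -13]
  [-∞, -31, 0, -18, -12]
  [-∞, -13, 7, 0, 6]
  [-∞, -43, -12, -30, 0]
D(5):
  [0, -9, 5, -2, 4]
  [-∞, 0, -1, -19, -13]
  [-∞, -31, 0, -18, -12]
  [-∞, -13, 7, 0, 6]
  [-∞, -43, -12, -30, 0]
Answer: C* = [[0, -9, 5, -2, 4], [-∞, 0, -1, -19, -13], [-∞, -31, 0, -18, -12], [-∞, -13, 7, 0, 6], [-∞, -43, -12, -30, 0]]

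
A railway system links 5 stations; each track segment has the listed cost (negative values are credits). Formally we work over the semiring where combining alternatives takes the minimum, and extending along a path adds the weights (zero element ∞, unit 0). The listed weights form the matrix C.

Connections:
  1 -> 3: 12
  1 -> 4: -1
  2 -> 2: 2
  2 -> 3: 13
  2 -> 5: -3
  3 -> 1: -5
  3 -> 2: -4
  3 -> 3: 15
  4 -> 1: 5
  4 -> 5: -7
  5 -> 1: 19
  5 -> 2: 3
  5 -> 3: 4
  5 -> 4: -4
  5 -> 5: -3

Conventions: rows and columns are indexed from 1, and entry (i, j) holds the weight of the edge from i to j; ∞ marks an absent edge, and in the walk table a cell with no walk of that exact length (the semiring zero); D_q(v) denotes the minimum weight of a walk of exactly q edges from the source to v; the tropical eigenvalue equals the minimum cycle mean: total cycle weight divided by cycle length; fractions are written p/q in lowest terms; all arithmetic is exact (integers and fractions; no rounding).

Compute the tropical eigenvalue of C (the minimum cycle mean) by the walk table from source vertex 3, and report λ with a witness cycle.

q=0: [∞, ∞, 0, ∞, ∞]
q=1: [-5, -4, 15, ∞, ∞]
q=2: [10, -2, 7, -6, -7]
q=3: [-1, -4, -3, -11, -13]
q=4: [-8, -10, -9, -17, -18]
q=5: [-14, -15, -14, -22, -24]
Optimal cycle mean attained by: cycle 4->5->4, total (-7) + (-4), length 2.
Answer: λ = -11/2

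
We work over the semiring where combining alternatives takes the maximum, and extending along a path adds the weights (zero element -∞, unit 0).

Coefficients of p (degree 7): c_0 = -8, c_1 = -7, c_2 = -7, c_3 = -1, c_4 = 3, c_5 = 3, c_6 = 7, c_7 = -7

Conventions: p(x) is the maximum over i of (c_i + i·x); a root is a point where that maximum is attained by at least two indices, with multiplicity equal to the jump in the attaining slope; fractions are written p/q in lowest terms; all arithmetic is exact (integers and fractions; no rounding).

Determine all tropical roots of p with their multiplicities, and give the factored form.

hull edge (i=0, c=-8) to (i=4, c=3): slope 11/4, span 4
hull edge (i=4, c=3) to (i=6, c=7): slope 2, span 2
hull edge (i=6, c=7) to (i=7, c=-7): slope -14, span 1
Factored form: p(x) = -7 ⊗ (x ⊕ (-11/4)) ⊗ (x ⊕ (-11/4)) ⊗ (x ⊕ (-11/4)) ⊗ (x ⊕ (-11/4)) ⊗ (x ⊕ (-2)) ⊗ (x ⊕ (-2)) ⊗ (x ⊕ 14)
Answer: roots = -11/4 (mult 4), -2 (mult 2), 14 (mult 1)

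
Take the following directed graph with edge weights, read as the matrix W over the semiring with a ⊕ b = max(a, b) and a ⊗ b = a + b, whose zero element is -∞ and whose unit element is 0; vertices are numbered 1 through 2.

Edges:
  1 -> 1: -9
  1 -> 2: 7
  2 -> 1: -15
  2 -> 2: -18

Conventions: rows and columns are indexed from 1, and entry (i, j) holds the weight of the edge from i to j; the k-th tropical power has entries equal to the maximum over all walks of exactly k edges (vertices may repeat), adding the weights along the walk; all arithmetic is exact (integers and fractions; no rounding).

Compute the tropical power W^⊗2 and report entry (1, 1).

W^⊗2:
  [-8, -2]
  [-24, -8]
Key observation: the optimum is the walk 1->2->1, with weight 7 + (-15) = -8.
Optimal value attained by: walk 1->2->1.
Answer: (W^⊗2)[1][1] = -8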